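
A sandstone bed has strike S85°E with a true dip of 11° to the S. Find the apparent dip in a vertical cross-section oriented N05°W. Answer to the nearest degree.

11°

The strike is S85°E and the section trends N05°W; the acute angle between them is β = 80°.
tan α = tan 11° × sin 80° = 0.1944 × 0.9848 = 0.1914
α = arctan(0.1914) = 10.84°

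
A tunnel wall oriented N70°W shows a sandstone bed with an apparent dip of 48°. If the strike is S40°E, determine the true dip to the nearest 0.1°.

65.8°

β = acute angle between strike S40°E and section N70°W = 30°.
tan(true dip) = tan 48° / sin 30° = 2.2212
δ = arctan(2.2212) = 65.76°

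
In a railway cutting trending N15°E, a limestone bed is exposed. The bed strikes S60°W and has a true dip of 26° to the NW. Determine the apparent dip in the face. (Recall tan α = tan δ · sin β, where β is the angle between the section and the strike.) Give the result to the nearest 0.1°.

The strike is S60°W and the section trends N15°E; the acute angle between them is β = 45°.
tan α = tan 26° × sin 45° = 0.4877 × 0.7071 = 0.3449
apparent dip = arctan 0.3449 = 19.03°

19.0°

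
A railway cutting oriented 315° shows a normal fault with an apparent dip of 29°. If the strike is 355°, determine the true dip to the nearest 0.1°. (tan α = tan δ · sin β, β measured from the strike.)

40.8°

The section is 40° from the strike.
tan δ = tan α / sin β = tan 29° / sin 40° = 0.5543 / 0.6428 = 0.8624
true dip = arctan 0.8624 = 40.77°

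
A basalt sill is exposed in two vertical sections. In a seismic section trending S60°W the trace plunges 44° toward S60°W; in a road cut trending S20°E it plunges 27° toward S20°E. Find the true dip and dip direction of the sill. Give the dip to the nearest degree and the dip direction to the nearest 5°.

true dip 46°, dip direction 220°

The two traces are lines in the plane: v₁ = (sin 240°·cos 44°, cos 240°·cos 44°, −sin 44°), v₂ = (sin 160°·cos 27°, cos 160°·cos 27°, −sin 27°).
The plane normal is n = v₁ × v₂ ∝ (-0.418, -0.495, 0.631).
Dip δ = arctan(|n_h|/n_z) = arctan(0.648/0.631) = 45.7°.
Dip direction = azimuth of (n_x, n_y) = atan2(-0.418, -0.495) = 220°.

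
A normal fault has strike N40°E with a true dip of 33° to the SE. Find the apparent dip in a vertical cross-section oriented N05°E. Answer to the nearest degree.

The strike is N40°E and the section trends N05°E; the acute angle between them is β = 35°.
tan α = tan 33° × sin 35° = 0.6494 × 0.5736 = 0.3725
apparent dip = arctan 0.3725 = 20.43°

20°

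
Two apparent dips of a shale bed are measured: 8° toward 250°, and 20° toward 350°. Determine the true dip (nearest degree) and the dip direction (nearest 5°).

true dip 23°, dip direction 320°

Represent each trace as a vector plunging at its apparent dip toward its trend (east-north-up frame): v₁ = (-0.931, -0.339, -0.139), v₂ = (-0.163, 0.925, -0.342).
n = v₁ × v₂ = (-0.245, 0.296, 0.916) (taken with n_z > 0).
True dip = arccos(n_z / |n|) = arccos(0.9224) = 22.7°.
The horizontal component of n points toward azimuth atan2(n_x, n_y) = 320°, the dip direction.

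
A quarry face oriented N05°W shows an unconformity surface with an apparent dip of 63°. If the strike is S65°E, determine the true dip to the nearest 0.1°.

The section is 60° from the strike.
tan(true dip) = tan 63° / sin 60° = 2.2662
δ = arctan(2.2662) = 66.19°

66.2°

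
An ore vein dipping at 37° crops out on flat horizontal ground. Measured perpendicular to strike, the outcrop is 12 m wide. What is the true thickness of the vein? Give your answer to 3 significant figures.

True thickness t = w · sin(dip) = 12 × sin 37°
t = 12 × 0.6018 = 7.222 m

7.22 m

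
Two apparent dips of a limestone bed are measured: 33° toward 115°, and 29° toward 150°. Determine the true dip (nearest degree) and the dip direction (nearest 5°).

Represent each trace as a vector plunging at its apparent dip toward its trend (east-north-up frame): v₁ = (0.760, -0.354, -0.545), v₂ = (0.437, -0.757, -0.485).
Cross product v₁ × v₂ gives the pole to the plane: n ∝ (0.241, -0.130, 0.421).
tan δ = √(n_x²+n_y²)/n_z = 0.274/0.421, so δ = 33.0°.
Dip direction = atan2(0.241, -0.130) = 118° (azimuth of n's horizontal projection).

true dip 33°, dip direction 120°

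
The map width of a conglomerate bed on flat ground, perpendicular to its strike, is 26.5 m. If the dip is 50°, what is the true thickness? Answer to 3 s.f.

True thickness t = w · sin(dip) = 26.5 × sin 50°
t = 26.5 × 0.7660 = 20.300 m

20.3 m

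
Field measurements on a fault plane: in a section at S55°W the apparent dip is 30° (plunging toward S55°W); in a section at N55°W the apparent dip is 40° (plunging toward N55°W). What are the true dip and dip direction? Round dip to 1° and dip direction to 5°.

The two traces are lines in the plane: v₁ = (sin 235°·cos 30°, cos 235°·cos 30°, −sin 30°), v₂ = (sin 305°·cos 40°, cos 305°·cos 40°, −sin 40°).
The plane normal is n = v₁ × v₂ ∝ (-0.539, 0.142, 0.623).
True dip = arccos(n_z / |n|) = arccos(0.7454) = 41.8°.
Dip direction = azimuth of (n_x, n_y) = atan2(-0.539, 0.142) = 285°.

true dip 42°, dip direction 285°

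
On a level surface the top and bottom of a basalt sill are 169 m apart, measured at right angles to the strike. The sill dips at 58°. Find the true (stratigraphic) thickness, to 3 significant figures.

True thickness t = w · sin(dip) = 169 × sin 58°
t = 169 × 0.8480 = 143.320 m

143 m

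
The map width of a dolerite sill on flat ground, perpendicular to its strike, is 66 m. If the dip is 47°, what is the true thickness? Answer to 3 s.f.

True thickness t = w · sin(dip) = 66 × sin 47°
t = 66 × 0.7314 = 48.269 m

48.3 m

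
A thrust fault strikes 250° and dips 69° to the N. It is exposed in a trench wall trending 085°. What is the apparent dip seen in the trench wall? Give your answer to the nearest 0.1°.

34.0°

Angle between strike (250°) and section (085°): β = 15°.
tan α = tan 69° × sin 15° = 2.6051 × 0.2588 = 0.6742
α = arctan(0.6742) = 33.99°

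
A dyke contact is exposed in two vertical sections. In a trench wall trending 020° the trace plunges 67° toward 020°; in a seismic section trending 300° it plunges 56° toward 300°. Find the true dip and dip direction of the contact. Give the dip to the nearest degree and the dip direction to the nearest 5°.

true dip 69°, dip direction 355°

Represent each trace as a vector plunging at its apparent dip toward its trend (east-north-up frame): v₁ = (0.134, 0.367, -0.921), v₂ = (-0.484, 0.280, -0.829).
Cross product v₁ × v₂ gives the pole to the plane: n ∝ (-0.047, 0.557, 0.215).
tan δ = √(n_x²+n_y²)/n_z = 0.559/0.215, so δ = 68.9°.
The horizontal component of n points toward azimuth atan2(n_x, n_y) = 355°, the dip direction.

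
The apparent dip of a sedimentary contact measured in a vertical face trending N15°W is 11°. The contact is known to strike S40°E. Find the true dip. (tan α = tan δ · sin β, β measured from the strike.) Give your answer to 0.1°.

The section is 25° from the strike.
tan δ = tan α / sin β = tan 11° / sin 25° = 0.1944 / 0.4226 = 0.4599
true dip = arctan 0.4599 = 24.70°

24.7°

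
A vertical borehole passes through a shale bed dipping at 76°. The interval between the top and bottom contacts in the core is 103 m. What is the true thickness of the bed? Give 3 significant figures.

True thickness t = h · cos(dip) = 103 × cos 76°
t = 103 × 0.2419 = 24.918 m

24.9 m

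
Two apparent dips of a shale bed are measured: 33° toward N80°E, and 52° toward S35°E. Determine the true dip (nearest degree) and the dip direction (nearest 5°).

The two traces are lines in the plane: v₁ = (sin 80°·cos 33°, cos 80°·cos 33°, −sin 33°), v₂ = (sin 145°·cos 52°, cos 145°·cos 52°, −sin 52°).
Cross product v₁ × v₂ gives the pole to the plane: n ∝ (0.389, -0.459, 0.468).
True dip = arccos(n_z / |n|) = arccos(0.6140) = 52.1°.
Dip direction = azimuth of (n_x, n_y) = atan2(0.389, -0.459) = 140°.

true dip 52°, dip direction 140°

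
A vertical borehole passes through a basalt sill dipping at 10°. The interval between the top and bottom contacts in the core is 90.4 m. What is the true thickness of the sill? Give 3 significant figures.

True thickness t = h · cos(dip) = 90.4 × cos 10°
t = 90.4 × 0.9848 = 89.027 m

89.0 m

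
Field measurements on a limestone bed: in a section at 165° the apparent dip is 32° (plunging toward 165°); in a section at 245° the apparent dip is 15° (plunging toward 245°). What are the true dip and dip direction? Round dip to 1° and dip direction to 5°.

true dip 33°, dip direction 180°

Each apparent-dip line lies in the plane. As unit vectors (x east, y north, z up), v₁ plunges 32°→165° and v₂ plunges 15°→245°.
The plane normal is n = v₁ × v₂ ∝ (0.004, -0.521, 0.807).
tan δ = √(n_x²+n_y²)/n_z = 0.521/0.807, so δ = 32.8°.
Dip direction = azimuth of (n_x, n_y) = atan2(0.004, -0.521) = 180°.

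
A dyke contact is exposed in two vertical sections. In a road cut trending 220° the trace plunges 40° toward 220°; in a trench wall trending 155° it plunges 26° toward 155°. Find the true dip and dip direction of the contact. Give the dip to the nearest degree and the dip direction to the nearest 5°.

true dip 40°, dip direction 210°

Represent each trace as a vector plunging at its apparent dip toward its trend (east-north-up frame): v₁ = (-0.492, -0.587, -0.643), v₂ = (0.380, -0.815, -0.438).
n = v₁ × v₂ = (-0.266, -0.460, 0.624) (taken with n_z > 0).
Dip δ = arctan(|n_h|/n_z) = arctan(0.532/0.624) = 40.4°.
Dip direction = azimuth of (n_x, n_y) = atan2(-0.266, -0.460) = 210°.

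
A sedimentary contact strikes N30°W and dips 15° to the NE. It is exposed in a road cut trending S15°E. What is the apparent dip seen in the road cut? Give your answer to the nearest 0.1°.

4.0°

The strike is N30°W and the section trends S15°E; the acute angle between them is β = 15°.
tan α = tan 15° × sin 15° = 0.2679 × 0.2588 = 0.0694
apparent dip = arctan 0.0694 = 3.97°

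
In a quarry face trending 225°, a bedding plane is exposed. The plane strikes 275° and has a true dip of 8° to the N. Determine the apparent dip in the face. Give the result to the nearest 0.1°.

6.1°

The strike is 275° and the section trends 225°; the acute angle between them is β = 50°.
tan(apparent dip) = tan 8° · sin 50° = 0.1077
apparent dip = arctan 0.1077 = 6.14°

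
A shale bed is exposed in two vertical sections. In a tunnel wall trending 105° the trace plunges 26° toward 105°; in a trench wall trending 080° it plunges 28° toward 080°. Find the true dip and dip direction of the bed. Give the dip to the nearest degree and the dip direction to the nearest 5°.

Represent each trace as a vector plunging at its apparent dip toward its trend (east-north-up frame): v₁ = (0.868, -0.233, -0.438), v₂ = (0.870, 0.153, -0.469).
n = v₁ × v₂ = (0.176, 0.026, 0.335) (taken with n_z > 0).
True dip = arccos(n_z / |n|) = arccos(0.8829) = 28.0°.
Dip direction = atan2(0.176, 0.026) = 81° (azimuth of n's horizontal projection).

true dip 28°, dip direction 080°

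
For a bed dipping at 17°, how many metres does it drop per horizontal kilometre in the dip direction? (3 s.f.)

306 m

drop per km = 1000 × tan 17° = 1000 × 0.3057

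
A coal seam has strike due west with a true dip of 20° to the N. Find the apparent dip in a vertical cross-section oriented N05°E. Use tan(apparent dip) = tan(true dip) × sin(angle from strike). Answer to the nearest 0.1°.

19.9°

Angle between strike (due west) and section (N05°E): β = 85°.
tan(apparent dip) = tan 20° · sin 85° = 0.3626
apparent dip = arctan 0.3626 = 19.93°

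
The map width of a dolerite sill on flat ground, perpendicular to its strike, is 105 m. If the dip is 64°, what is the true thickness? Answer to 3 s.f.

94.4 m

True thickness t = w · sin(dip) = 105 × sin 64°
t = 105 × 0.8988 = 94.373 m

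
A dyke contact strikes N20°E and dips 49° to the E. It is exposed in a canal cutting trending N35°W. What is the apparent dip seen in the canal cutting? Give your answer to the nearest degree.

The strike is N20°E and the section trends N35°W; the acute angle between them is β = 55°.
tan α = tan 49° × sin 55° = 1.1504 × 0.8192 = 0.9423
α = arctan(0.9423) = 43.30°

43°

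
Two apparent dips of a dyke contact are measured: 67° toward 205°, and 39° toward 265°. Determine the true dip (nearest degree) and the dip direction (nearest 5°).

Represent each trace as a vector plunging at its apparent dip toward its trend (east-north-up frame): v₁ = (-0.165, -0.354, -0.921), v₂ = (-0.774, -0.068, -0.629).
n = v₁ × v₂ = (-0.161, -0.609, 0.263) (taken with n_z > 0).
Dip δ = arctan(|n_h|/n_z) = arctan(0.630/0.263) = 67.3°.
Dip direction = azimuth of (n_x, n_y) = atan2(-0.161, -0.609) = 195°.

true dip 67°, dip direction 195°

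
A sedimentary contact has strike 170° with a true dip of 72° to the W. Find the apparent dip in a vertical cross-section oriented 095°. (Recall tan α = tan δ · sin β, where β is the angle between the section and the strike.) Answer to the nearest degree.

The section lies 75° from the strike.
tan(apparent dip) = tan 72° · sin 75° = 2.9728
apparent dip = arctan 2.9728 = 71.41°

71°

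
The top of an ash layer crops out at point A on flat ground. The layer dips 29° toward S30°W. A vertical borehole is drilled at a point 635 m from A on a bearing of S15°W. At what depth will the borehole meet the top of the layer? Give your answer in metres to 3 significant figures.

The hole lies 15° from the dip direction, so the down-dip offset is 635 × cos 15° = 613.36 m.
Depth = down-dip offset × tan(dip) = 613.36 × tan 29° = 613.36 × 0.5543
Depth = 339.99 m

340 m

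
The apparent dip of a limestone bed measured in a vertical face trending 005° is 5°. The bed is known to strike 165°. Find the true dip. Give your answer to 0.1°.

14.3°

The section is 20° from the strike.
tan δ = tan α / sin β = tan 5° / sin 20° = 0.0875 / 0.3420 = 0.2558
δ = arctan(0.2558) = 14.35°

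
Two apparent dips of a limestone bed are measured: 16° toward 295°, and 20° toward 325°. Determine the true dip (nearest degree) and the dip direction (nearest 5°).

Each apparent-dip line lies in the plane. As unit vectors (x east, y north, z up), v₁ plunges 16°→295° and v₂ plunges 20°→325°.
Cross product v₁ × v₂ gives the pole to the plane: n ∝ (-0.073, 0.149, 0.452).
Dip δ = arctan(|n_h|/n_z) = arctan(0.166/0.452) = 20.2°.
The horizontal component of n points toward azimuth atan2(n_x, n_y) = 334°, the dip direction.

true dip 20°, dip direction 335°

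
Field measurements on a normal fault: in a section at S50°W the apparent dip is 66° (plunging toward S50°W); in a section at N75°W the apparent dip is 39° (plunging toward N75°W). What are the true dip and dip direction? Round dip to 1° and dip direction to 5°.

Represent each trace as a vector plunging at its apparent dip toward its trend (east-north-up frame): v₁ = (-0.312, -0.261, -0.914), v₂ = (-0.751, 0.201, -0.629).
n = v₁ × v₂ = (-0.348, -0.490, 0.259) (taken with n_z > 0).
True dip = arccos(n_z / |n|) = arccos(0.3957) = 66.7°.
The horizontal component of n points toward azimuth atan2(n_x, n_y) = 215°, the dip direction.

true dip 67°, dip direction 215°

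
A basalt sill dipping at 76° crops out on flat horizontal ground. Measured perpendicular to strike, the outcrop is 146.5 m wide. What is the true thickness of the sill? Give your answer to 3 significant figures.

142 m

True thickness t = w · sin(dip) = 146.5 × sin 76°
t = 146.5 × 0.9703 = 142.148 m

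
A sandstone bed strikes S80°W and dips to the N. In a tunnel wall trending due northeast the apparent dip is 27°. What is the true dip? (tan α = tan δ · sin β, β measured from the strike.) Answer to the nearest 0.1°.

41.6°

The section is 35° from the strike.
tan δ = tan α / sin β = tan 27° / sin 35° = 0.5095 / 0.5736 = 0.8883
true dip = arctan 0.8883 = 41.62°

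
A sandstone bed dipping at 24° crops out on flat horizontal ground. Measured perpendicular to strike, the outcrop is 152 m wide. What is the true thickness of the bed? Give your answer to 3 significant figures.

True thickness t = w · sin(dip) = 152 × sin 24°
t = 152 × 0.4067 = 61.824 m

61.8 m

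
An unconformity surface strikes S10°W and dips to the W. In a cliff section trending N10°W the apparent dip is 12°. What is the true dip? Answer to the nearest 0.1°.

31.9°

The section is 20° from the strike.
tan δ = tan α / sin β = tan 12° / sin 20° = 0.2126 / 0.3420 = 0.6215
δ = arctan(0.6215) = 31.86°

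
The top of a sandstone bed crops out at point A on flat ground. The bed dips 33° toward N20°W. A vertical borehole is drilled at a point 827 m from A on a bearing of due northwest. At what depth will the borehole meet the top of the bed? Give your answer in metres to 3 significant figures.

487 m

The hole lies 25° from the dip direction, so the down-dip offset is 827 × cos 25° = 749.52 m.
Depth = down-dip offset × tan(dip) = 749.52 × tan 33° = 749.52 × 0.6494
Depth = 486.74 m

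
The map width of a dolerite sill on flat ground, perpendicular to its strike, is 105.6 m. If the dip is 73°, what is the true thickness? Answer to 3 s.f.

True thickness t = w · sin(dip) = 105.6 × sin 73°
t = 105.6 × 0.9563 = 100.986 m

101 m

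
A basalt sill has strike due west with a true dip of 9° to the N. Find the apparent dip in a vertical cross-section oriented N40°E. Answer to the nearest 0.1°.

6.9°

Angle between strike (due west) and section (N40°E): β = 50°.
tan(apparent dip) = tan 9° · sin 50° = 0.1213
α = arctan(0.1213) = 6.92°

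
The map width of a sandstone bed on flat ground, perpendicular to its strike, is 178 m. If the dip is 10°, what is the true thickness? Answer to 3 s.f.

True thickness t = w · sin(dip) = 178 × sin 10°
t = 178 × 0.1736 = 30.909 m

30.9 m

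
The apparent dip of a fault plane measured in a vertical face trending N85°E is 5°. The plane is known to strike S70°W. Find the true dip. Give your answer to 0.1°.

β = acute angle between strike S70°W and section N85°E = 15°.
tan(true dip) = tan 5° / sin 15° = 0.3380
true dip = arctan 0.3380 = 18.68°

18.7°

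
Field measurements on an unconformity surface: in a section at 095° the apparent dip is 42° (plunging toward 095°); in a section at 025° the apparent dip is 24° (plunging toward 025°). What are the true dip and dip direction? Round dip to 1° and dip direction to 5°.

The two traces are lines in the plane: v₁ = (sin 95°·cos 42°, cos 95°·cos 42°, −sin 42°), v₂ = (sin 25°·cos 24°, cos 25°·cos 24°, −sin 24°).
Cross product v₁ × v₂ gives the pole to the plane: n ∝ (0.580, 0.043, 0.638).
tan δ = √(n_x²+n_y²)/n_z = 0.582/0.638, so δ = 42.4°.
Dip direction = atan2(0.580, 0.043) = 86° (azimuth of n's horizontal projection).

true dip 42°, dip direction 085°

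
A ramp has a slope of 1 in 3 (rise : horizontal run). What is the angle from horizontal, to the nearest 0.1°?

tan θ = 1/3 = 0.3333
θ = arctan(0.3333) = 18.43°

18.4°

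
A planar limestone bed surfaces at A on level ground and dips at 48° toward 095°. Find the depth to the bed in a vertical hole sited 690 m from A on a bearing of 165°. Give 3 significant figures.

262 m

The hole lies 70° from the dip direction, so the down-dip offset is 690 × cos 70° = 235.99 m.
Depth = down-dip offset × tan(dip) = 235.99 × tan 48° = 235.99 × 1.1106
Depth = 262.10 m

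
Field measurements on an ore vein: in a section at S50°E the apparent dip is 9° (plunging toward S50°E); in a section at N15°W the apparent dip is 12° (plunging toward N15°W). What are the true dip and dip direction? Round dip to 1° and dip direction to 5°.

true dip 32°, dip direction 055°

The two traces are lines in the plane: v₁ = (sin 130°·cos 9°, cos 130°·cos 9°, −sin 9°), v₂ = (sin 345°·cos 12°, cos 345°·cos 12°, −sin 12°).
n = v₁ × v₂ = (0.280, 0.197, 0.554) (taken with n_z > 0).
tan δ = √(n_x²+n_y²)/n_z = 0.342/0.554, so δ = 31.7°.
Dip direction = atan2(0.280, 0.197) = 55° (azimuth of n's horizontal projection).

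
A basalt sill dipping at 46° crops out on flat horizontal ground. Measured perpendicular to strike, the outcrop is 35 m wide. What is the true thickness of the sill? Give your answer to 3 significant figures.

25.2 m

True thickness t = w · sin(dip) = 35 × sin 46°
t = 35 × 0.7193 = 25.177 m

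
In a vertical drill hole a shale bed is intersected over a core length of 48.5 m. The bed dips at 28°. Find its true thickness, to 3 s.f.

42.8 m

True thickness t = h · cos(dip) = 48.5 × cos 28°
t = 48.5 × 0.8829 = 42.823 m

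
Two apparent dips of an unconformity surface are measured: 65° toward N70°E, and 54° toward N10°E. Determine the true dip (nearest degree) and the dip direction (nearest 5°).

true dip 65°, dip direction 060°

The two traces are lines in the plane: v₁ = (sin 70°·cos 65°, cos 70°·cos 65°, −sin 65°), v₂ = (sin 10°·cos 54°, cos 10°·cos 54°, −sin 54°).
n = v₁ × v₂ = (0.408, 0.229, 0.215) (taken with n_z > 0).
True dip = arccos(n_z / |n|) = arccos(0.4180) = 65.3°.
Dip direction = atan2(0.408, 0.229) = 61° (azimuth of n's horizontal projection).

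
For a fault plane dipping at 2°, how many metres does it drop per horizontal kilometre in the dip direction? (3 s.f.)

drop per km = 1000 × tan 2° = 1000 × 0.0349

34.9 m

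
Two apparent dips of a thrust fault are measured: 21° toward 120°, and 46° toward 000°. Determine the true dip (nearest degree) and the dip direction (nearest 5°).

Each apparent-dip line lies in the plane. As unit vectors (x east, y north, z up), v₁ plunges 21°→120° and v₂ plunges 46°→000°.
The plane normal is n = v₁ × v₂ ∝ (0.585, 0.582, 0.562).
tan δ = √(n_x²+n_y²)/n_z = 0.825/0.562, so δ = 55.7°.
The horizontal component of n points toward azimuth atan2(n_x, n_y) = 45°, the dip direction.

true dip 56°, dip direction 045°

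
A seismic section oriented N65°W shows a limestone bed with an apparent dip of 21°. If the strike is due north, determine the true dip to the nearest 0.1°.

23.0°

The section is 65° from the strike.
tan(true dip) = tan 21° / sin 65° = 0.4235
δ = arctan(0.4235) = 22.95°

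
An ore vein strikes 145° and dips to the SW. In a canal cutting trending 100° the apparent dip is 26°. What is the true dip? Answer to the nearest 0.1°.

34.6°

β = acute angle between strike 145° and section 100° = 45°.
tan δ = tan α / sin β = tan 26° / sin 45° = 0.4877 / 0.7071 = 0.6898
true dip = arctan 0.6898 = 34.60°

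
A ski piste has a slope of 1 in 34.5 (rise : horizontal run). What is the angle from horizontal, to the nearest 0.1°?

tan θ = 1/34.5 = 0.0290
θ = arctan(0.0290) = 1.66°

1.7°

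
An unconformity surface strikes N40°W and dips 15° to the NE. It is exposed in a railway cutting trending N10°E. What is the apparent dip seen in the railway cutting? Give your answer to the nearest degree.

The section lies 50° from the strike.
tan(apparent dip) = tan 15° · sin 50° = 0.2053
α = arctan(0.2053) = 11.60°

12°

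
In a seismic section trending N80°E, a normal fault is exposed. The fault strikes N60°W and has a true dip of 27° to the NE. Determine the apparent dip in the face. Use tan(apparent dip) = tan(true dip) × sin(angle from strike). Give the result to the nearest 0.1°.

18.1°

The strike is N60°W and the section trends N80°E; the acute angle between them is β = 40°.
tan(apparent dip) = tan 27° · sin 40° = 0.3275
α = arctan(0.3275) = 18.13°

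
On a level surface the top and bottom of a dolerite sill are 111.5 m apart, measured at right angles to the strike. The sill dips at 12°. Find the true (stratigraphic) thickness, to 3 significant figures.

23.2 m

True thickness t = w · sin(dip) = 111.5 × sin 12°
t = 111.5 × 0.2079 = 23.182 m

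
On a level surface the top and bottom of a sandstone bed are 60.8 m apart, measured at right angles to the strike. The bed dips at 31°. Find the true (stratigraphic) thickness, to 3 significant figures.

True thickness t = w · sin(dip) = 60.8 × sin 31°
t = 60.8 × 0.5150 = 31.314 m

31.3 m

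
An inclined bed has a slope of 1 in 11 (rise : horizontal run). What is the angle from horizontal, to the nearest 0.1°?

tan θ = 1/11 = 0.0909
θ = arctan(0.0909) = 5.19°

5.2°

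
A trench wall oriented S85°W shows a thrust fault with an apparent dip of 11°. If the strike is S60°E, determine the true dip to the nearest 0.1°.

β = acute angle between strike S60°E and section S85°W = 35°.
tan(true dip) = tan 11° / sin 35° = 0.3389
true dip = arctan 0.3389 = 18.72°

18.7°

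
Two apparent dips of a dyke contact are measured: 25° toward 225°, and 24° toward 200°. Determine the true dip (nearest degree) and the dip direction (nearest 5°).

true dip 25°, dip direction 220°

The two traces are lines in the plane: v₁ = (sin 225°·cos 25°, cos 225°·cos 25°, −sin 25°), v₂ = (sin 200°·cos 24°, cos 200°·cos 24°, −sin 24°).
n = v₁ × v₂ = (-0.102, -0.129, 0.350) (taken with n_z > 0).
True dip = arccos(n_z / |n|) = arccos(0.9052) = 25.1°.
Dip direction = atan2(-0.102, -0.129) = 218° (azimuth of n's horizontal projection).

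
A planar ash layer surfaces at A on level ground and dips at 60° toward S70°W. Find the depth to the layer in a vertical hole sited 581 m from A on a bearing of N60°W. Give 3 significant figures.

The hole lies 50° from the dip direction, so the down-dip offset is 581 × cos 50° = 373.46 m.
Depth = down-dip offset × tan(dip) = 373.46 × tan 60° = 373.46 × 1.7321
Depth = 646.85 m

647 m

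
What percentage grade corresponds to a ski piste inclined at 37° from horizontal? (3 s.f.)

75.4%

grade % = 100 × tan 37° = 100 × 0.7536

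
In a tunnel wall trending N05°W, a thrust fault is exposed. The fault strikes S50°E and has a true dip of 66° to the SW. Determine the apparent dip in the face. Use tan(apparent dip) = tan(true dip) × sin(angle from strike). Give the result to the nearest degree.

The section lies 45° from the strike.
tan α = tan 66° × sin 45° = 2.2460 × 0.7071 = 1.5882
α = arctan(1.5882) = 57.80°

58°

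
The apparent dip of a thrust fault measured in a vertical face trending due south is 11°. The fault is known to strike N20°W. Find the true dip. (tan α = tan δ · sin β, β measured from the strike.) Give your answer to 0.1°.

29.6°

The section is 20° from the strike.
tan(true dip) = tan 11° / sin 20° = 0.5683
δ = arctan(0.5683) = 29.61°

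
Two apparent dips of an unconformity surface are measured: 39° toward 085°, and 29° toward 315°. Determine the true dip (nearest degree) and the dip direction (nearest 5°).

The two traces are lines in the plane: v₁ = (sin 85°·cos 39°, cos 85°·cos 39°, −sin 39°), v₂ = (sin 315°·cos 29°, cos 315°·cos 29°, −sin 29°).
The plane normal is n = v₁ × v₂ ∝ (0.356, 0.765, 0.521).
tan δ = √(n_x²+n_y²)/n_z = 0.844/0.521, so δ = 58.3°.
Dip direction = azimuth of (n_x, n_y) = atan2(0.356, 0.765) = 25°.

true dip 58°, dip direction 025°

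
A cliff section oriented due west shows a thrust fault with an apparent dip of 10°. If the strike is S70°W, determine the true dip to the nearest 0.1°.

27.3°

The section is 20° from the strike.
tan δ = tan α / sin β = tan 10° / sin 20° = 0.1763 / 0.3420 = 0.5155
true dip = arctan 0.5155 = 27.27°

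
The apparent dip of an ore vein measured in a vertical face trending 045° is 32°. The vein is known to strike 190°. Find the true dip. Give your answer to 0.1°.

47.5°

The section is 35° from the strike.
tan(true dip) = tan 32° / sin 35° = 1.0894
δ = arctan(1.0894) = 47.45°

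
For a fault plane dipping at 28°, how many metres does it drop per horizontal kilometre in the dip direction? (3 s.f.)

drop per km = 1000 × tan 28° = 1000 × 0.5317

532 m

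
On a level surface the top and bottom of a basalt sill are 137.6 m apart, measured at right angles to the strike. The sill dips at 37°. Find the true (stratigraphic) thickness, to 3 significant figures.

82.8 m

True thickness t = w · sin(dip) = 137.6 × sin 37°
t = 137.6 × 0.6018 = 82.810 m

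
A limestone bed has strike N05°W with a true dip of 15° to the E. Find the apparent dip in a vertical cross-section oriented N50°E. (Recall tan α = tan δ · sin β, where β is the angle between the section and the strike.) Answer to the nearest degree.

Angle between strike (N05°W) and section (N50°E): β = 55°.
tan α = tan 15° × sin 55° = 0.2679 × 0.8192 = 0.2195
α = arctan(0.2195) = 12.38°

12°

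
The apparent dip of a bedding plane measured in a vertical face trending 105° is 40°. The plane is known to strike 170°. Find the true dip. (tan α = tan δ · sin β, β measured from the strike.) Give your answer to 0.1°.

The section is 65° from the strike.
tan δ = tan α / sin β = tan 40° / sin 65° = 0.8391 / 0.9063 = 0.9258
δ = arctan(0.9258) = 42.79°

42.8°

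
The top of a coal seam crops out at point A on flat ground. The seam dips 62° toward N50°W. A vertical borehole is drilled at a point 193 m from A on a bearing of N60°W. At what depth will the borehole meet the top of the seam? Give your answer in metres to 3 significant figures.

357 m

The hole lies 10° from the dip direction, so the down-dip offset is 193 × cos 10° = 190.07 m.
Depth = down-dip offset × tan(dip) = 190.07 × tan 62° = 190.07 × 1.8807
Depth = 357.47 m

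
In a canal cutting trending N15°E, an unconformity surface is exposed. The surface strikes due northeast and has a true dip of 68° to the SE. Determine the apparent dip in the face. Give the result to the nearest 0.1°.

The section lies 30° from the strike.
tan(apparent dip) = tan 68° · sin 30° = 1.2375
α = arctan(1.2375) = 51.06°

51.1°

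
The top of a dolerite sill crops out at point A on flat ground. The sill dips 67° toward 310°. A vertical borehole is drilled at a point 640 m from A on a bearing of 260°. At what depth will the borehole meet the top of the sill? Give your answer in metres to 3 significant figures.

The hole lies 50° from the dip direction, so the down-dip offset is 640 × cos 50° = 411.38 m.
Depth = down-dip offset × tan(dip) = 411.38 × tan 67° = 411.38 × 2.3559
Depth = 969.16 m

969 m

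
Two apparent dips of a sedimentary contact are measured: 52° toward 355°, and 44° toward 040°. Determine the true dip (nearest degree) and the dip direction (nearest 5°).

true dip 52°, dip direction 000°

The two traces are lines in the plane: v₁ = (sin 355°·cos 52°, cos 355°·cos 52°, −sin 52°), v₂ = (sin 40°·cos 44°, cos 40°·cos 44°, −sin 44°).
n = v₁ × v₂ = (-0.008, 0.402, 0.313) (taken with n_z > 0).
tan δ = √(n_x²+n_y²)/n_z = 0.402/0.313, so δ = 52.1°.
The horizontal component of n points toward azimuth atan2(n_x, n_y) = 359°, the dip direction.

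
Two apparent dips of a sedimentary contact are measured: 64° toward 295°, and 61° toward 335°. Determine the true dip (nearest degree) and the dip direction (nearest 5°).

true dip 64°, dip direction 305°

Represent each trace as a vector plunging at its apparent dip toward its trend (east-north-up frame): v₁ = (-0.397, 0.185, -0.899), v₂ = (-0.205, 0.439, -0.875).
Cross product v₁ × v₂ gives the pole to the plane: n ∝ (-0.233, 0.163, 0.137).
Dip δ = arctan(|n_h|/n_z) = arctan(0.284/0.137) = 64.3°.
Dip direction = azimuth of (n_x, n_y) = atan2(-0.233, 0.163) = 305°.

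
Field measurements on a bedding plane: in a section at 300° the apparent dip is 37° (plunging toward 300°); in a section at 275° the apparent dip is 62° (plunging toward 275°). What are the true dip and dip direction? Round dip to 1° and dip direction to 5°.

Represent each trace as a vector plunging at its apparent dip toward its trend (east-north-up frame): v₁ = (-0.692, 0.399, -0.602), v₂ = (-0.468, 0.041, -0.883).
The plane normal is n = v₁ × v₂ ∝ (-0.328, -0.329, 0.158).
tan δ = √(n_x²+n_y²)/n_z = 0.465/0.158, so δ = 71.2°.
Dip direction = azimuth of (n_x, n_y) = atan2(-0.328, -0.329) = 225°.

true dip 71°, dip direction 225°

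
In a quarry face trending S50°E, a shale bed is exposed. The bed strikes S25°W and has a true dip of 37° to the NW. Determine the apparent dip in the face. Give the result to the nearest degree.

Angle between strike (S25°W) and section (S50°E): β = 75°.
tan α = tan 37° × sin 75° = 0.7536 × 0.9659 = 0.7279
α = arctan(0.7279) = 36.05°

36°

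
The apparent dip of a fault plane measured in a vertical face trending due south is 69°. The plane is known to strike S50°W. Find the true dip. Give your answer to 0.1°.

73.6°

β = acute angle between strike S50°W and section due south = 50°.
tan δ = tan α / sin β = tan 69° / sin 50° = 2.6051 / 0.7660 = 3.4007
true dip = arctan 3.4007 = 73.61°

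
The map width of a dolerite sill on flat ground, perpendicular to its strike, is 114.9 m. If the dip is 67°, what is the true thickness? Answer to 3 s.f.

106 m

True thickness t = w · sin(dip) = 114.9 × sin 67°
t = 114.9 × 0.9205 = 105.766 m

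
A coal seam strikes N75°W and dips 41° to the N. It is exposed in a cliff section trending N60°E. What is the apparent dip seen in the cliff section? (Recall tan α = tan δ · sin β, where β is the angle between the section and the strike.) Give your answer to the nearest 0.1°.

31.6°

Angle between strike (N75°W) and section (N60°E): β = 45°.
tan(apparent dip) = tan 41° · sin 45° = 0.6147
apparent dip = arctan 0.6147 = 31.58°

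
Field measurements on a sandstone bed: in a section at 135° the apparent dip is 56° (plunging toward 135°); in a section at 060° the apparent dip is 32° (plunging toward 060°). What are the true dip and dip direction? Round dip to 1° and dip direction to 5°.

true dip 56°, dip direction 125°

Each apparent-dip line lies in the plane. As unit vectors (x east, y north, z up), v₁ plunges 56°→135° and v₂ plunges 32°→060°.
n = v₁ × v₂ = (0.561, -0.399, 0.458) (taken with n_z > 0).
tan δ = √(n_x²+n_y²)/n_z = 0.689/0.458, so δ = 56.4°.
Dip direction = atan2(0.561, -0.399) = 125° (azimuth of n's horizontal projection).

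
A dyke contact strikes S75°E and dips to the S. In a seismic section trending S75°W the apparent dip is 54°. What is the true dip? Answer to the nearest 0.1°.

The section is 30° from the strike.
tan(true dip) = tan 54° / sin 30° = 2.7528
true dip = arctan 2.7528 = 70.04°

70.0°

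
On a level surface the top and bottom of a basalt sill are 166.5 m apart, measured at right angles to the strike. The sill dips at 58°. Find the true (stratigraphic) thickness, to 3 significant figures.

141 m

True thickness t = w · sin(dip) = 166.5 × sin 58°
t = 166.5 × 0.8480 = 141.200 m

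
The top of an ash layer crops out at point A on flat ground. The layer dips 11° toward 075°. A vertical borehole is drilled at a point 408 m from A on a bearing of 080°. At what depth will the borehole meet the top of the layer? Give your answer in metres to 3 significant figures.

79.0 m

The hole lies 5° from the dip direction, so the down-dip offset is 408 × cos 5° = 406.45 m.
Depth = down-dip offset × tan(dip) = 406.45 × tan 11° = 406.45 × 0.1944
Depth = 79.01 m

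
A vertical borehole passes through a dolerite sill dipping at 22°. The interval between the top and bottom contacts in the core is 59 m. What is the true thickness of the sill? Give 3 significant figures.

True thickness t = h · cos(dip) = 59 × cos 22°
t = 59 × 0.9272 = 54.704 m

54.7 m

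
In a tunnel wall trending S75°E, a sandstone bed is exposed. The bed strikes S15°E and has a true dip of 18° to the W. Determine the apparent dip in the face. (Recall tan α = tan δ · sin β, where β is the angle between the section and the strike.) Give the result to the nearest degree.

Angle between strike (S15°E) and section (S75°E): β = 60°.
tan(apparent dip) = tan 18° · sin 60° = 0.2814
α = arctan(0.2814) = 15.72°

16°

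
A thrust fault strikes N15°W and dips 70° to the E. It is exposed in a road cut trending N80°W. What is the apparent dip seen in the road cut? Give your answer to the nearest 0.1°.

Angle between strike (N15°W) and section (N80°W): β = 65°.
tan(apparent dip) = tan 70° · sin 65° = 2.4901
α = arctan(2.4901) = 68.12°

68.1°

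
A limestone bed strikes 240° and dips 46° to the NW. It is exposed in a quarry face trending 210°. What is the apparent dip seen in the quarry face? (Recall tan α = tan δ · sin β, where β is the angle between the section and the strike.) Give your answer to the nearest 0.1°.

Angle between strike (240°) and section (210°): β = 30°.
tan α = tan 46° × sin 30° = 1.0355 × 0.5000 = 0.5178
α = arctan(0.5178) = 27.37°

27.4°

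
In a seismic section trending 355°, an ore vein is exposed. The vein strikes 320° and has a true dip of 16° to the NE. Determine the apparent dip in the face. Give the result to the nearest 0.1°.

Angle between strike (320°) and section (355°): β = 35°.
tan(apparent dip) = tan 16° · sin 35° = 0.1645
α = arctan(0.1645) = 9.34°

9.3°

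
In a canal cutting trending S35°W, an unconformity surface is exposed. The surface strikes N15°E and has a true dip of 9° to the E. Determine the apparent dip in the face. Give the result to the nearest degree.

The section lies 20° from the strike.
tan(apparent dip) = tan 9° · sin 20° = 0.0542
apparent dip = arctan 0.0542 = 3.10°

3°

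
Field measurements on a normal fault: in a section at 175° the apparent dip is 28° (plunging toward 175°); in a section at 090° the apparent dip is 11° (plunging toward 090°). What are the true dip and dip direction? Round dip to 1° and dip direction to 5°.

true dip 29°, dip direction 160°

Each apparent-dip line lies in the plane. As unit vectors (x east, y north, z up), v₁ plunges 28°→175° and v₂ plunges 11°→090°.
n = v₁ × v₂ = (0.168, -0.446, 0.863) (taken with n_z > 0).
tan δ = √(n_x²+n_y²)/n_z = 0.477/0.863, so δ = 28.9°.
Dip direction = azimuth of (n_x, n_y) = atan2(0.168, -0.446) = 159°.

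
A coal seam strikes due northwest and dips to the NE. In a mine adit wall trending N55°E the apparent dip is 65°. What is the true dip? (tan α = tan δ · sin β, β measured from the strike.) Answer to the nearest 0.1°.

65.3°

The section is 80° from the strike.
tan(true dip) = tan 65° / sin 80° = 2.1776
true dip = arctan 2.1776 = 65.33°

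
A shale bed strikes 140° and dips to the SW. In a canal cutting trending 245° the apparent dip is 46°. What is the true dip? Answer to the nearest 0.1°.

The section is 75° from the strike.
tan δ = tan α / sin β = tan 46° / sin 75° = 1.0355 / 0.9659 = 1.0721
δ = arctan(1.0721) = 46.99°

47.0°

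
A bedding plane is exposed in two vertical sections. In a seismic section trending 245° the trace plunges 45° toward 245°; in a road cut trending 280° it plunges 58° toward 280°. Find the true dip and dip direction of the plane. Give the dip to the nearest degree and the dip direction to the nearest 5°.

true dip 59°, dip direction 300°

Represent each trace as a vector plunging at its apparent dip toward its trend (east-north-up frame): v₁ = (-0.641, -0.299, -0.707), v₂ = (-0.522, 0.092, -0.848).
Cross product v₁ × v₂ gives the pole to the plane: n ∝ (-0.318, 0.174, 0.215).
Dip δ = arctan(|n_h|/n_z) = arctan(0.363/0.215) = 59.4°.
Dip direction = atan2(-0.318, 0.174) = 299° (azimuth of n's horizontal projection).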